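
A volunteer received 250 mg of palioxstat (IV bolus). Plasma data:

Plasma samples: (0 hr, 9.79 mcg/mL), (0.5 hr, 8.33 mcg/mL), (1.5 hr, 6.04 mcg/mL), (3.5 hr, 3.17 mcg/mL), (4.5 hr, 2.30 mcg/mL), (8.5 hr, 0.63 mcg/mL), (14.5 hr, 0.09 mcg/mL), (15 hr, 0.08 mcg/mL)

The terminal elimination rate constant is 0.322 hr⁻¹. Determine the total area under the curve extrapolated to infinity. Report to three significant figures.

Trapezoidal AUC_0→15:
  [0→0.5]: (9.79+8.33)/2 × 0.5 = 4.53
  [0.5→1.5]: (8.33+6.04)/2 × 1 = 7.185
  [1.5→3.5]: (6.04+3.17)/2 × 2 = 9.21
  [3.5→4.5]: (3.17+2.30)/2 × 1 = 2.735
  [4.5→8.5]: (2.30+0.63)/2 × 4 = 5.86
  [8.5→14.5]: (0.63+0.09)/2 × 6 = 2.16
  [14.5→15]: (0.09+0.08)/2 × 0.5 = 0.0425
  Sum = 31.7225 mcg/mL·hr
Extrapolated tail: C_last / k_e = 0.08 / 0.322 = 0.248
AUC_0→∞ = 31.7225 + 0.248 = 31.9705 mcg/mL·hr

AUC = 32.0 mcg/mL·hr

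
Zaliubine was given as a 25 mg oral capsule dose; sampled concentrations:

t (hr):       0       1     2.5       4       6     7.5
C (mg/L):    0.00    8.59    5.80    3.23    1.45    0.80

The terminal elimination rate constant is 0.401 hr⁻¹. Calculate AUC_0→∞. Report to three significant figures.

Trapezoidal AUC_0→7.5:
  [0→1]: (0.00+8.59)/2 × 1 = 4.295
  [1→2.5]: (8.59+5.80)/2 × 1.5 = 10.7925
  [2.5→4]: (5.80+3.23)/2 × 1.5 = 6.7725
  [4→6]: (3.23+1.45)/2 × 2 = 4.68
  [6→7.5]: (1.45+0.80)/2 × 1.5 = 1.6875
  Sum = 28.2275 mg/L·hr
Extrapolated tail: C_last / k_e = 0.80 / 0.401 = 1.995
AUC_0→∞ = 28.2275 + 1.995 = 30.2225 mg/L·hr

AUC = 30.2 mg/L·hr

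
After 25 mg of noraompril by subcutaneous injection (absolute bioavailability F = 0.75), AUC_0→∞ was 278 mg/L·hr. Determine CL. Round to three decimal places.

CL = 0.067 L/hr

CL = F × Dose / AUC_0→∞
   = 0.75 × 25 / 278 = 0.067446 L/hr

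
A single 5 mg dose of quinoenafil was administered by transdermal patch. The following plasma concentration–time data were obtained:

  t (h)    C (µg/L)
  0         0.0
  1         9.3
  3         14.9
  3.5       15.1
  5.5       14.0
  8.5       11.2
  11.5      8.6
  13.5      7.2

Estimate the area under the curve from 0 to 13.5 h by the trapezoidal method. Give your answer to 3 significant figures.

AUC = 149 µg/L·h

Trapezoidal AUC_0→13.5:
  [0→1]: (0.0+9.3)/2 × 1 = 4.65
  [1→3]: (9.3+14.9)/2 × 2 = 24.2
  [3→3.5]: (14.9+15.1)/2 × 0.5 = 7.5
  [3.5→5.5]: (15.1+14.0)/2 × 2 = 29.1
  [5.5→8.5]: (14.0+11.2)/2 × 3 = 37.8
  [8.5→11.5]: (11.2+8.6)/2 × 3 = 29.7
  [11.5→13.5]: (8.6+7.2)/2 × 2 = 15.8
  Sum = 148.75 µg/L·h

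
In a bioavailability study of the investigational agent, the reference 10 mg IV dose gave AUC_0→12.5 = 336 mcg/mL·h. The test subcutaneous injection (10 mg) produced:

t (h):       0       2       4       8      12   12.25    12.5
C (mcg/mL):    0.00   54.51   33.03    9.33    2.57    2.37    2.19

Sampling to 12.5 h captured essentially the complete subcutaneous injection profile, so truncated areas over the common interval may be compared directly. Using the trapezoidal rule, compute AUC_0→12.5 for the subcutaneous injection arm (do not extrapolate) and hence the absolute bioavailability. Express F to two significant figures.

Trapezoidal AUC_0→12.5 (subcutaneous injection):
  [0→2]: (0.00+54.51)/2 × 2 = 54.51
  [2→4]: (54.51+33.03)/2 × 2 = 87.54
  [4→8]: (33.03+9.33)/2 × 4 = 84.72
  [8→12]: (9.33+2.57)/2 × 4 = 23.8
  [12→12.25]: (2.57+2.37)/2 × 0.25 = 0.6175
  [12.25→12.5]: (2.37+2.19)/2 × 0.25 = 0.57
  Sum = 251.7575 mcg/mL·h
F = (AUC_ev/D_ev)/(AUC_iv/D_iv) = (251.7575/10)/(336/10) = 25.17575/33.6 = 0.7493

F = 0.75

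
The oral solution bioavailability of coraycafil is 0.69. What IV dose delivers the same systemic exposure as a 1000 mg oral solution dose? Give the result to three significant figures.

Systemic exposure from an extravascular dose = F × D_ev, so the equivalent IV dose is F × D_ev.
D_iv = F × D_ev = 0.69 × 1000 = 690 mg

D_iv = 690 mg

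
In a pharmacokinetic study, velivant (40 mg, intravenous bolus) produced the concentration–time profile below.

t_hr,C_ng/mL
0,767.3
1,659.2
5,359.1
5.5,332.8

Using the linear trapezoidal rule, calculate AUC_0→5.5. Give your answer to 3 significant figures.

Trapezoidal AUC_0→5.5:
  [0→1]: (767.3+659.2)/2 × 1 = 713.25
  [1→5]: (659.2+359.1)/2 × 4 = 2036.6
  [5→5.5]: (359.1+332.8)/2 × 0.5 = 172.975
  Sum = 2922.825 ng/mL·hr

AUC = 2920 ng/mL·hr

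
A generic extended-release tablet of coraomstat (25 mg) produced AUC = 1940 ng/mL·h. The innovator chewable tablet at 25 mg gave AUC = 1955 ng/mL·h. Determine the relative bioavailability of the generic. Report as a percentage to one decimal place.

F_rel = 99.2%

F_rel = (AUC_test/D_test) / (AUC_ref/D_ref)
      = (1940/25) / (1955/25)
      = 77.6 / 78.2 = 0.9923 = 99.23%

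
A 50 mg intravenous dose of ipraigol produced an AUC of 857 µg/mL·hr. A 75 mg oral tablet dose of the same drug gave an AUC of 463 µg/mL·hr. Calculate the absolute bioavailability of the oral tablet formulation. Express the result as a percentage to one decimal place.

F = 36.0%

F = (AUC_ev / D_ev) / (AUC_iv / D_iv)
  = (463/75) / (857/50)
  = 6.17333 / 17.14 = 0.3602
  = 36.02%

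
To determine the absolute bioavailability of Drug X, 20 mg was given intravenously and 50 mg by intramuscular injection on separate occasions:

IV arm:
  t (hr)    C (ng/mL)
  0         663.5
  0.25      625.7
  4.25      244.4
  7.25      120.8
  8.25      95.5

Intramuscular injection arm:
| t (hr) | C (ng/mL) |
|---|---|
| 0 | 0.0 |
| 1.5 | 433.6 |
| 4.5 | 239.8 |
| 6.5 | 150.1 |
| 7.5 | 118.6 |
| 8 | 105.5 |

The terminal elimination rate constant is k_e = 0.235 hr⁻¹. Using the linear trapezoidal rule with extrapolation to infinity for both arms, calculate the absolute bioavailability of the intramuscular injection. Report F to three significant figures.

Trapezoidal AUC_0→8.25 (IV):
  [0→0.25]: (663.5+625.7)/2 × 0.25 = 161.15
  [0.25→4.25]: (625.7+244.4)/2 × 4 = 1740.2
  [4.25→7.25]: (244.4+120.8)/2 × 3 = 547.8
  [7.25→8.25]: (120.8+95.5)/2 × 1 = 108.15
  Sum = 2557.3 ng/mL·hr
IV tail: 95.5/0.235 = 406.383; AUC_iv,0→∞ = 2557.3 + 406.383 = 2963.683 ng/mL·hr
Trapezoidal AUC_0→8 (intramuscular injection):
  [0→1.5]: (0.0+433.6)/2 × 1.5 = 325.2
  [1.5→4.5]: (433.6+239.8)/2 × 3 = 1010.1
  [4.5→6.5]: (239.8+150.1)/2 × 2 = 389.9
  [6.5→7.5]: (150.1+118.6)/2 × 1 = 134.35
  [7.5→8]: (118.6+105.5)/2 × 0.5 = 56.025
  Sum = 1915.575 ng/mL·hr
intramuscular injection tail: 105.5/0.235 = 448.936; AUC_ev,0→∞ = 1915.575 + 448.936 = 2364.511 ng/mL·hr
F = (AUC_ev/D_ev)/(AUC_iv/D_iv) = (2364.511/50)/(2963.683/20) = 47.29022/148.18415 = 0.3191

F = 0.319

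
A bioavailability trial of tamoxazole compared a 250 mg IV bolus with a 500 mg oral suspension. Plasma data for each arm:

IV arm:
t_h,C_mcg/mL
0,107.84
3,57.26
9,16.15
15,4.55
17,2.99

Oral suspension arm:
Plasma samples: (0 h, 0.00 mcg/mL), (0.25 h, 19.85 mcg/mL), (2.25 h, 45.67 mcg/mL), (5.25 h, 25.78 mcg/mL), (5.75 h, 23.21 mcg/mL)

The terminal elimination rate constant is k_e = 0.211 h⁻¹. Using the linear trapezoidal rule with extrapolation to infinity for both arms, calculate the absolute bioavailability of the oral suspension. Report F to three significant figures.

Trapezoidal AUC_0→17 (IV):
  [0→3]: (107.84+57.26)/2 × 3 = 247.65
  [3→9]: (57.26+16.15)/2 × 6 = 220.23
  [9→15]: (16.15+4.55)/2 × 6 = 62.1
  [15→17]: (4.55+2.99)/2 × 2 = 7.54
  Sum = 537.52 mcg/mL·h
IV tail: 2.99/0.211 = 14.171; AUC_iv,0→∞ = 537.52 + 14.171 = 551.691 mcg/mL·h
Trapezoidal AUC_0→5.75 (oral suspension):
  [0→0.25]: (0.00+19.85)/2 × 0.25 = 2.48125
  [0.25→2.25]: (19.85+45.67)/2 × 2 = 65.52
  [2.25→5.25]: (45.67+25.78)/2 × 3 = 107.175
  [5.25→5.75]: (25.78+23.21)/2 × 0.5 = 12.2475
  Sum = 187.42375 mcg/mL·h
oral suspension tail: 23.21/0.211 = 110.000; AUC_ev,0→∞ = 187.42375 + 110.000 = 297.42375 mcg/mL·h
F = (AUC_ev/D_ev)/(AUC_iv/D_iv) = (297.42375/500)/(551.691/250) = 0.5948475/2.206764 = 0.2696

F = 0.270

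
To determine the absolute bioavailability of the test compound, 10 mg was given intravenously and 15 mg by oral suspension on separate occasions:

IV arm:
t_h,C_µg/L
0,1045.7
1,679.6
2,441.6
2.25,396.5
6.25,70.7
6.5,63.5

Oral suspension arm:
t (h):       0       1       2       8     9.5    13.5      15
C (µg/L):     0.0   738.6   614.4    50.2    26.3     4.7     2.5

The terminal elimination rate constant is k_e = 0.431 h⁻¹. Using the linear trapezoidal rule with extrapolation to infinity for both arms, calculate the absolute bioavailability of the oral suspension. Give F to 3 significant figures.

F = 0.805

Trapezoidal AUC_0→6.5 (IV):
  [0→1]: (1045.7+679.6)/2 × 1 = 862.65
  [1→2]: (679.6+441.6)/2 × 1 = 560.6
  [2→2.25]: (441.6+396.5)/2 × 0.25 = 104.7625
  [2.25→6.25]: (396.5+70.7)/2 × 4 = 934.4
  [6.25→6.5]: (70.7+63.5)/2 × 0.25 = 16.775
  Sum = 2479.1875 µg/L·h
IV tail: 63.5/0.431 = 147.332; AUC_iv,0→∞ = 2479.1875 + 147.332 = 2626.5195 µg/L·h
Trapezoidal AUC_0→15 (oral suspension):
  [0→1]: (0.0+738.6)/2 × 1 = 369.3
  [1→2]: (738.6+614.4)/2 × 1 = 676.5
  [2→8]: (614.4+50.2)/2 × 6 = 1993.8
  [8→9.5]: (50.2+26.3)/2 × 1.5 = 57.375
  [9.5→13.5]: (26.3+4.7)/2 × 4 = 62.0
  [13.5→15]: (4.7+2.5)/2 × 1.5 = 5.4
  Sum = 3164.375 µg/L·h
oral suspension tail: 2.5/0.431 = 5.800; AUC_ev,0→∞ = 3164.375 + 5.800 = 3170.175 µg/L·h
F = (AUC_ev/D_ev)/(AUC_iv/D_iv) = (3170.175/15)/(2626.5195/10) = 211.345/262.65195 = 0.8047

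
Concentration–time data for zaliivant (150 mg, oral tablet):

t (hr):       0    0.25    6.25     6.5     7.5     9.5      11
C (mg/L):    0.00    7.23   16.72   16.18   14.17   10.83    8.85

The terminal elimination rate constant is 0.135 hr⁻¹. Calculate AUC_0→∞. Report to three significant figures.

AUC = 197 mg/L·hr

Trapezoidal AUC_0→11:
  [0→0.25]: (0.00+7.23)/2 × 0.25 = 0.90375
  [0.25→6.25]: (7.23+16.72)/2 × 6 = 71.85
  [6.25→6.5]: (16.72+16.18)/2 × 0.25 = 4.1125
  [6.5→7.5]: (16.18+14.17)/2 × 1 = 15.175
  [7.5→9.5]: (14.17+10.83)/2 × 2 = 25.0
  [9.5→11]: (10.83+8.85)/2 × 1.5 = 14.76
  Sum = 131.80125 mg/L·hr
Extrapolated tail: C_last / k_e = 8.85 / 0.135 = 65.556
AUC_0→∞ = 131.80125 + 65.556 = 197.35725 mg/L·hr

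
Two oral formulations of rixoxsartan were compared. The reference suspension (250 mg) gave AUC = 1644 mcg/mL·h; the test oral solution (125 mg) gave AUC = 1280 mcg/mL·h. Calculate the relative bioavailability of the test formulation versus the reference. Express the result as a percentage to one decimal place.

F_rel = (AUC_test/D_test) / (AUC_ref/D_ref)
      = (1280/125) / (1644/250)
      = 10.24 / 6.576 = 1.5572 = 155.72%

F_rel = 155.7%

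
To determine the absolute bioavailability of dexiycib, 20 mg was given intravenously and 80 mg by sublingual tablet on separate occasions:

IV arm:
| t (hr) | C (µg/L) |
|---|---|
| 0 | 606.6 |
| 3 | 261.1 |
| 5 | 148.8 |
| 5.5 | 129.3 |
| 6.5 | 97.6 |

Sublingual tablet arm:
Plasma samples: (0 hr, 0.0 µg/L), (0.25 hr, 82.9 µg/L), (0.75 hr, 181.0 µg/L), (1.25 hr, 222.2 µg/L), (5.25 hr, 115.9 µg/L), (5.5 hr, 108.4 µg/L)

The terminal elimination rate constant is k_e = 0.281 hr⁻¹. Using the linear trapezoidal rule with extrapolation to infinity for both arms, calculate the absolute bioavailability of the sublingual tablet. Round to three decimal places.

F = 0.141

Trapezoidal AUC_0→6.5 (IV):
  [0→3]: (606.6+261.1)/2 × 3 = 1301.55
  [3→5]: (261.1+148.8)/2 × 2 = 409.9
  [5→5.5]: (148.8+129.3)/2 × 0.5 = 69.525
  [5.5→6.5]: (129.3+97.6)/2 × 1 = 113.45
  Sum = 1894.425 µg/L·hr
IV tail: 97.6/0.281 = 347.331; AUC_iv,0→∞ = 1894.425 + 347.331 = 2241.756 µg/L·hr
Trapezoidal AUC_0→5.5 (sublingual tablet):
  [0→0.25]: (0.0+82.9)/2 × 0.25 = 10.3625
  [0.25→0.75]: (82.9+181.0)/2 × 0.5 = 65.975
  [0.75→1.25]: (181.0+222.2)/2 × 0.5 = 100.8
  [1.25→5.25]: (222.2+115.9)/2 × 4 = 676.2
  [5.25→5.5]: (115.9+108.4)/2 × 0.25 = 28.0375
  Sum = 881.375 µg/L·hr
sublingual tablet tail: 108.4/0.281 = 385.765; AUC_ev,0→∞ = 881.375 + 385.765 = 1267.14 µg/L·hr
F = (AUC_ev/D_ev)/(AUC_iv/D_iv) = (1267.14/80)/(2241.756/20) = 15.83925/112.0878 = 0.1413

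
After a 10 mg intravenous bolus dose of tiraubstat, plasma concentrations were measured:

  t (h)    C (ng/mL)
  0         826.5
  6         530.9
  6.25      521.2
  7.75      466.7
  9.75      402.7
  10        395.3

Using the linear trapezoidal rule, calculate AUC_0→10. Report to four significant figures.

Trapezoidal AUC_0→10:
  [0→6]: (826.5+530.9)/2 × 6 = 4072.2
  [6→6.25]: (530.9+521.2)/2 × 0.25 = 131.5125
  [6.25→7.75]: (521.2+466.7)/2 × 1.5 = 740.925
  [7.75→9.75]: (466.7+402.7)/2 × 2 = 869.4
  [9.75→10]: (402.7+395.3)/2 × 0.25 = 99.75
  Sum = 5913.7875 ng/mL·h

AUC = 5914 ng/mL·h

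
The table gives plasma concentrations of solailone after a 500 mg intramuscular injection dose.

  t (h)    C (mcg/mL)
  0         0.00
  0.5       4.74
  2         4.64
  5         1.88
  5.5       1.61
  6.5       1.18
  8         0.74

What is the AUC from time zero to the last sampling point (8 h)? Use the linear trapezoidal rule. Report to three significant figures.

Trapezoidal AUC_0→8:
  [0→0.5]: (0.00+4.74)/2 × 0.5 = 1.185
  [0.5→2]: (4.74+4.64)/2 × 1.5 = 7.035
  [2→5]: (4.64+1.88)/2 × 3 = 9.78
  [5→5.5]: (1.88+1.61)/2 × 0.5 = 0.8725
  [5.5→6.5]: (1.61+1.18)/2 × 1 = 1.395
  [6.5→8]: (1.18+0.74)/2 × 1.5 = 1.44
  Sum = 21.7075 mcg/mL·h

AUC = 21.7 mcg/mL·h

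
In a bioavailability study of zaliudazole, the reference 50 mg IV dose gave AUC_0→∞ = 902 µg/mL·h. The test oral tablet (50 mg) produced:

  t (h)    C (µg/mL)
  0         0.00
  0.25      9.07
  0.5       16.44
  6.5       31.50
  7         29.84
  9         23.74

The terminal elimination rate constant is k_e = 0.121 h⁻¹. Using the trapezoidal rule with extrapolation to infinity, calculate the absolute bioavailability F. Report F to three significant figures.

F = 0.458

Trapezoidal AUC_0→9 (oral tablet):
  [0→0.25]: (0.00+9.07)/2 × 0.25 = 1.13375
  [0.25→0.5]: (9.07+16.44)/2 × 0.25 = 3.18875
  [0.5→6.5]: (16.44+31.50)/2 × 6 = 143.82
  [6.5→7]: (31.50+29.84)/2 × 0.5 = 15.335
  [7→9]: (29.84+23.74)/2 × 2 = 53.58
  Sum = 217.0575 µg/mL·h
Tail: C_last/k_e = 23.74/0.121 = 196.198
AUC_0→∞ (oral tablet) = 217.0575 + 196.198 = 413.2555 µg/mL·h
F = (AUC_ev/D_ev)/(AUC_iv/D_iv) = (413.2555/50)/(902/50) = 8.26511/18.04 = 0.4582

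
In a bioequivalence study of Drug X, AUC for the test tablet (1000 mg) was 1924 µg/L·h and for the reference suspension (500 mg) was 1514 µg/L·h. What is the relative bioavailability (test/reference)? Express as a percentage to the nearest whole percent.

F_rel = (AUC_test/D_test) / (AUC_ref/D_ref)
      = (1924/1000) / (1514/500)
      = 1.924 / 3.028 = 0.6354 = 63.54%

F_rel = 64%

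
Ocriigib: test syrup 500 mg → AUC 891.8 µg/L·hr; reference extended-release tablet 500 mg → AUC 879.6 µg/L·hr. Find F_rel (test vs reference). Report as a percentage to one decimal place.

F_rel = (AUC_test/D_test) / (AUC_ref/D_ref)
      = (891.8/500) / (879.6/500)
      = 1.7836 / 1.7592 = 1.0139 = 101.39%

F_rel = 101.4%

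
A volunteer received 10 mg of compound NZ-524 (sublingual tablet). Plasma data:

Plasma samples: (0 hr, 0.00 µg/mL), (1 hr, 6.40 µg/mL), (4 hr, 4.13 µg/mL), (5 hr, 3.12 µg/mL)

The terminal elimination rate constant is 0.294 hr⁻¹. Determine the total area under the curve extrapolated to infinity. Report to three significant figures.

Trapezoidal AUC_0→5:
  [0→1]: (0.00+6.40)/2 × 1 = 3.2
  [1→4]: (6.40+4.13)/2 × 3 = 15.795
  [4→5]: (4.13+3.12)/2 × 1 = 3.625
  Sum = 22.62 µg/mL·hr
Extrapolated tail: C_last / k_e = 3.12 / 0.294 = 10.612
AUC_0→∞ = 22.62 + 10.612 = 33.232 µg/mL·hr

AUC = 33.2 µg/mL·hr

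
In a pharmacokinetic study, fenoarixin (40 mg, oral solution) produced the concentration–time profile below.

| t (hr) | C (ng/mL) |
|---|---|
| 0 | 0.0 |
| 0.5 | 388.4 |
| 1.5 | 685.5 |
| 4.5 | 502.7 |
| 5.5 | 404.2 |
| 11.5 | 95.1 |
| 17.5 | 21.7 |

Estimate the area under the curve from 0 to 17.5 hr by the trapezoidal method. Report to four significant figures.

Trapezoidal AUC_0→17.5:
  [0→0.5]: (0.0+388.4)/2 × 0.5 = 97.1
  [0.5→1.5]: (388.4+685.5)/2 × 1 = 536.95
  [1.5→4.5]: (685.5+502.7)/2 × 3 = 1782.3
  [4.5→5.5]: (502.7+404.2)/2 × 1 = 453.45
  [5.5→11.5]: (404.2+95.1)/2 × 6 = 1497.9
  [11.5→17.5]: (95.1+21.7)/2 × 6 = 350.4
  Sum = 4718.1 ng/mL·hr

AUC = 4718 ng/mL·hr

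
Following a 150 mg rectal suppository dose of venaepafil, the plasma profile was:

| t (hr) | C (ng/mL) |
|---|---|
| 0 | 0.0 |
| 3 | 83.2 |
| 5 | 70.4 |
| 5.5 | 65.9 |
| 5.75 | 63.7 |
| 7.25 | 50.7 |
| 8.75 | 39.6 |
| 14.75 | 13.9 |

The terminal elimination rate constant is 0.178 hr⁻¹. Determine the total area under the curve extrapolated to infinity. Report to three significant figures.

AUC = 721 ng/mL·hr

Trapezoidal AUC_0→14.75:
  [0→3]: (0.0+83.2)/2 × 3 = 124.8
  [3→5]: (83.2+70.4)/2 × 2 = 153.6
  [5→5.5]: (70.4+65.9)/2 × 0.5 = 34.075
  [5.5→5.75]: (65.9+63.7)/2 × 0.25 = 16.2
  [5.75→7.25]: (63.7+50.7)/2 × 1.5 = 85.8
  [7.25→8.75]: (50.7+39.6)/2 × 1.5 = 67.725
  [8.75→14.75]: (39.6+13.9)/2 × 6 = 160.5
  Sum = 642.7 ng/mL·hr
Extrapolated tail: C_last / k_e = 13.9 / 0.178 = 78.090
AUC_0→∞ = 642.7 + 78.090 = 720.79 ng/mL·hr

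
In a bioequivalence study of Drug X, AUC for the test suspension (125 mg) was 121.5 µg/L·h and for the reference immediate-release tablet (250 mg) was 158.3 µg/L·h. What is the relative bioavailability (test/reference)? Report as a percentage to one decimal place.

F_rel = (AUC_test/D_test) / (AUC_ref/D_ref)
      = (121.5/125) / (158.3/250)
      = 0.972 / 0.6332 = 1.5351 = 153.51%

F_rel = 153.5%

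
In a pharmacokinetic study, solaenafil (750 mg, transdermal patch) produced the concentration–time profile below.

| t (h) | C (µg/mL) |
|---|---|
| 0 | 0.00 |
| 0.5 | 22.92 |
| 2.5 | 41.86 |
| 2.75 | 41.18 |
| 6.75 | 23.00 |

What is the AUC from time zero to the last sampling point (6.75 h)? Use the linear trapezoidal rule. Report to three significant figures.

AUC = 209 µg/mL·h

Trapezoidal AUC_0→6.75:
  [0→0.5]: (0.00+22.92)/2 × 0.5 = 5.73
  [0.5→2.5]: (22.92+41.86)/2 × 2 = 64.78
  [2.5→2.75]: (41.86+41.18)/2 × 0.25 = 10.38
  [2.75→6.75]: (41.18+23.00)/2 × 4 = 128.36
  Sum = 209.25 µg/mL·h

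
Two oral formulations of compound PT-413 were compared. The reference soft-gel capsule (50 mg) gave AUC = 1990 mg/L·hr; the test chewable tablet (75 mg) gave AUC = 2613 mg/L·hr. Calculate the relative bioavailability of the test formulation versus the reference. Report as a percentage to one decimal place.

F_rel = 87.5%

F_rel = (AUC_test/D_test) / (AUC_ref/D_ref)
      = (2613/75) / (1990/50)
      = 34.84 / 39.8 = 0.8754 = 87.54%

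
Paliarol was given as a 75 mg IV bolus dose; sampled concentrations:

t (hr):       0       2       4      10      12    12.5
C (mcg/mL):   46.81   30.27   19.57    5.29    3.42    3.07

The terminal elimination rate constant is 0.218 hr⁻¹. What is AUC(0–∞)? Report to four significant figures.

AUC = 225.9 mcg/mL·hr

Trapezoidal AUC_0→12.5:
  [0→2]: (46.81+30.27)/2 × 2 = 77.08
  [2→4]: (30.27+19.57)/2 × 2 = 49.84
  [4→10]: (19.57+5.29)/2 × 6 = 74.58
  [10→12]: (5.29+3.42)/2 × 2 = 8.71
  [12→12.5]: (3.42+3.07)/2 × 0.5 = 1.6225
  Sum = 211.8325 mcg/mL·hr
Extrapolated tail: C_last / k_e = 3.07 / 0.218 = 14.083
AUC_0→∞ = 211.8325 + 14.083 = 225.9155 mcg/mL·hr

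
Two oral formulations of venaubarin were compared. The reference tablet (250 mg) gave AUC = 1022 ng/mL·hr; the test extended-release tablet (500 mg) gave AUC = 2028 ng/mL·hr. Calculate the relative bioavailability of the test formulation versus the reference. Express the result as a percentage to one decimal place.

F_rel = (AUC_test/D_test) / (AUC_ref/D_ref)
      = (2028/500) / (1022/250)
      = 4.056 / 4.088 = 0.9922 = 99.22%

F_rel = 99.2%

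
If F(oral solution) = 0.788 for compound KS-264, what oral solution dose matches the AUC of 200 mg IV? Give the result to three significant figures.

For equal systemic exposure: F × D_ev = D_iv
D_ev = D_iv / F = 200 / 0.788 = 253.807 mg

D_oral = 254 mg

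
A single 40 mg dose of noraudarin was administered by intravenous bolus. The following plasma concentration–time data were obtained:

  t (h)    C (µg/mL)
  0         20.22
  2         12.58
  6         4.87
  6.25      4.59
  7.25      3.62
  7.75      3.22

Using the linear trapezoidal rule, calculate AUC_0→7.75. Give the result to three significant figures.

Trapezoidal AUC_0→7.75:
  [0→2]: (20.22+12.58)/2 × 2 = 32.8
  [2→6]: (12.58+4.87)/2 × 4 = 34.9
  [6→6.25]: (4.87+4.59)/2 × 0.25 = 1.1825
  [6.25→7.25]: (4.59+3.62)/2 × 1 = 4.105
  [7.25→7.75]: (3.62+3.22)/2 × 0.5 = 1.71
  Sum = 74.6975 µg/mL·h

AUC = 74.7 µg/mL·h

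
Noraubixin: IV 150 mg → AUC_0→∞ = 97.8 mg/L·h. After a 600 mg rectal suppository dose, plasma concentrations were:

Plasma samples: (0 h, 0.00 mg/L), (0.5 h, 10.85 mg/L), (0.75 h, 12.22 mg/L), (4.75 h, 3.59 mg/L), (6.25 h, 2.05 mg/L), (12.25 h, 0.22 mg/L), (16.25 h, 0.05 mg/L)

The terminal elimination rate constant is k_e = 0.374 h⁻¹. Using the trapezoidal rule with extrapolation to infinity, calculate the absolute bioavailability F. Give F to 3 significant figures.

Trapezoidal AUC_0→16.25 (rectal suppository):
  [0→0.5]: (0.00+10.85)/2 × 0.5 = 2.7125
  [0.5→0.75]: (10.85+12.22)/2 × 0.25 = 2.88375
  [0.75→4.75]: (12.22+3.59)/2 × 4 = 31.62
  [4.75→6.25]: (3.59+2.05)/2 × 1.5 = 4.23
  [6.25→12.25]: (2.05+0.22)/2 × 6 = 6.81
  [12.25→16.25]: (0.22+0.05)/2 × 4 = 0.54
  Sum = 48.79625 mg/L·h
Tail: C_last/k_e = 0.05/0.374 = 0.134
AUC_0→∞ (rectal suppository) = 48.79625 + 0.134 = 48.93025 mg/L·h
F = (AUC_ev/D_ev)/(AUC_iv/D_iv) = (48.93025/600)/(97.8/150) = 0.0815504/0.652 = 0.1251

F = 0.125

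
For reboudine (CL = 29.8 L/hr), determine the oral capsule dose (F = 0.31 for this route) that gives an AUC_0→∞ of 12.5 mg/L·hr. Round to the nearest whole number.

Dose = CL × AUC_0→∞ / F
     = 29.8 × 12.5 / 0.31 = 1201.61 mg

Dose = 1202 mg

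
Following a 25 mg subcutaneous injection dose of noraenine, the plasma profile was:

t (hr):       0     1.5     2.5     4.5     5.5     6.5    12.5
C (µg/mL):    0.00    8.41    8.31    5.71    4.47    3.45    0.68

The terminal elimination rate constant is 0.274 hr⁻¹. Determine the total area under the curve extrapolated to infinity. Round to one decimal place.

AUC = 52.6 µg/mL·hr

Trapezoidal AUC_0→12.5:
  [0→1.5]: (0.00+8.41)/2 × 1.5 = 6.3075
  [1.5→2.5]: (8.41+8.31)/2 × 1 = 8.36
  [2.5→4.5]: (8.31+5.71)/2 × 2 = 14.02
  [4.5→5.5]: (5.71+4.47)/2 × 1 = 5.09
  [5.5→6.5]: (4.47+3.45)/2 × 1 = 3.96
  [6.5→12.5]: (3.45+0.68)/2 × 6 = 12.39
  Sum = 50.1275 µg/mL·hr
Extrapolated tail: C_last / k_e = 0.68 / 0.274 = 2.482
AUC_0→∞ = 50.1275 + 2.482 = 52.6095 µg/mL·hr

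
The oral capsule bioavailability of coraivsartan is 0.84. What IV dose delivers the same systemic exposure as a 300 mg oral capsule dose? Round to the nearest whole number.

Systemic exposure from an extravascular dose = F × D_ev, so the equivalent IV dose is F × D_ev.
D_iv = F × D_ev = 0.84 × 300 = 252 mg

D_iv = 252 mg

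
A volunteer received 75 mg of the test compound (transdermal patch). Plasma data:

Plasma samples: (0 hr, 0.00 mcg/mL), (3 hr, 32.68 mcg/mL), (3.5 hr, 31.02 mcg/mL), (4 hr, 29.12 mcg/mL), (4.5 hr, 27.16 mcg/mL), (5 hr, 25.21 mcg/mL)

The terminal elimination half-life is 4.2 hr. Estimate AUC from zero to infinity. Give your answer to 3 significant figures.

AUC = 260 mcg/mL·hr

Trapezoidal AUC_0→5:
  [0→3]: (0.00+32.68)/2 × 3 = 49.02
  [3→3.5]: (32.68+31.02)/2 × 0.5 = 15.925
  [3.5→4]: (31.02+29.12)/2 × 0.5 = 15.035
  [4→4.5]: (29.12+27.16)/2 × 0.5 = 14.07
  [4.5→5]: (27.16+25.21)/2 × 0.5 = 13.0925
  Sum = 107.1425 mcg/mL·hr
k_e = ln2 / t½ = 0.693147 / 4.2 = 0.1650 hr^-1
Extrapolated tail: C_last / k_e = 25.21 / 0.165 = 152.788
AUC_0→∞ = 107.1425 + 152.788 = 259.9305 mcg/mL·hr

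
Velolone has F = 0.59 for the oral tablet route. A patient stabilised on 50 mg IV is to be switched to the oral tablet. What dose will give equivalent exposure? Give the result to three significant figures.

For equal systemic exposure: F × D_ev = D_iv
D_ev = D_iv / F = 50 / 0.59 = 84.7458 mg

D_oral = 84.7 mg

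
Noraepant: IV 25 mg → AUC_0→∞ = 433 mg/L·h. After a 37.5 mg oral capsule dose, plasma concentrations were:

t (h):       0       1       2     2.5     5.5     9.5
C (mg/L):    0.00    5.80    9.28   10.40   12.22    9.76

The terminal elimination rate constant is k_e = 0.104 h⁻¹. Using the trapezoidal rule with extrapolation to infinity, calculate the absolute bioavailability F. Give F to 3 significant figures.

F = 0.288

Trapezoidal AUC_0→9.5 (oral capsule):
  [0→1]: (0.00+5.80)/2 × 1 = 2.9
  [1→2]: (5.80+9.28)/2 × 1 = 7.54
  [2→2.5]: (9.28+10.40)/2 × 0.5 = 4.92
  [2.5→5.5]: (10.40+12.22)/2 × 3 = 33.93
  [5.5→9.5]: (12.22+9.76)/2 × 4 = 43.96
  Sum = 93.25 mg/L·h
Tail: C_last/k_e = 9.76/0.104 = 93.846
AUC_0→∞ (oral capsule) = 93.25 + 93.846 = 187.096 mg/L·h
F = (AUC_ev/D_ev)/(AUC_iv/D_iv) = (187.096/37.5)/(433/25) = 4.98923/17.32 = 0.2881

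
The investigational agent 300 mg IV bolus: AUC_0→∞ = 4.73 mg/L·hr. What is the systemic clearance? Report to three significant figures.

CL = 63.4 L/hr

CL = Dose_iv / AUC_0→∞
   = 300 / 4.73 = 63.4249 L/hr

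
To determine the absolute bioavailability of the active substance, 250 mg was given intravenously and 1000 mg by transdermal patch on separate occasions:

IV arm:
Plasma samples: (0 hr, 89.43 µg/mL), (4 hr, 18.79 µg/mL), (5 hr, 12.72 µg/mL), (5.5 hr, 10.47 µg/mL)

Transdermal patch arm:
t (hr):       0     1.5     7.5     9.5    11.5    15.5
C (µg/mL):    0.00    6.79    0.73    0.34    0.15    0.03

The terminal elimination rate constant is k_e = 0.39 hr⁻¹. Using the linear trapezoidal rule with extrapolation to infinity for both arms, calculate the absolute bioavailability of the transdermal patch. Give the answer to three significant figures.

F = 0.0280

Trapezoidal AUC_0→5.5 (IV):
  [0→4]: (89.43+18.79)/2 × 4 = 216.44
  [4→5]: (18.79+12.72)/2 × 1 = 15.755
  [5→5.5]: (12.72+10.47)/2 × 0.5 = 5.7975
  Sum = 237.9925 µg/mL·hr
IV tail: 10.47/0.39 = 26.846; AUC_iv,0→∞ = 237.9925 + 26.846 = 264.8385 µg/mL·hr
Trapezoidal AUC_0→15.5 (transdermal patch):
  [0→1.5]: (0.00+6.79)/2 × 1.5 = 5.0925
  [1.5→7.5]: (6.79+0.73)/2 × 6 = 22.56
  [7.5→9.5]: (0.73+0.34)/2 × 2 = 1.07
  [9.5→11.5]: (0.34+0.15)/2 × 2 = 0.49
  [11.5→15.5]: (0.15+0.03)/2 × 4 = 0.36
  Sum = 29.5725 µg/mL·hr
transdermal patch tail: 0.03/0.39 = 0.077; AUC_ev,0→∞ = 29.5725 + 0.077 = 29.6495 µg/mL·hr
F = (AUC_ev/D_ev)/(AUC_iv/D_iv) = (29.6495/1000)/(264.8385/250) = 0.0296495/1.059354 = 0.0280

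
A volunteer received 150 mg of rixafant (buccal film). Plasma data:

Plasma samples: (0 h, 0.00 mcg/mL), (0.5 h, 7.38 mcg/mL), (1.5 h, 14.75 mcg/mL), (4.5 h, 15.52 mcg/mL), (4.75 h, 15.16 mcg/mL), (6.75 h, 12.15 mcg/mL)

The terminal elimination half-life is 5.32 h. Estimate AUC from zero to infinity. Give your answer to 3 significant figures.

AUC = 183 mcg/mL·h

Trapezoidal AUC_0→6.75:
  [0→0.5]: (0.00+7.38)/2 × 0.5 = 1.845
  [0.5→1.5]: (7.38+14.75)/2 × 1 = 11.065
  [1.5→4.5]: (14.75+15.52)/2 × 3 = 45.405
  [4.5→4.75]: (15.52+15.16)/2 × 0.25 = 3.835
  [4.75→6.75]: (15.16+12.15)/2 × 2 = 27.31
  Sum = 89.46 mcg/mL·h
k_e = ln2 / t½ = 0.693147 / 5.32 = 0.1303 h^-1
Extrapolated tail: C_last / k_e = 12.15 / 0.1303 = 93.246
AUC_0→∞ = 89.46 + 93.246 = 182.706 mcg/mL·h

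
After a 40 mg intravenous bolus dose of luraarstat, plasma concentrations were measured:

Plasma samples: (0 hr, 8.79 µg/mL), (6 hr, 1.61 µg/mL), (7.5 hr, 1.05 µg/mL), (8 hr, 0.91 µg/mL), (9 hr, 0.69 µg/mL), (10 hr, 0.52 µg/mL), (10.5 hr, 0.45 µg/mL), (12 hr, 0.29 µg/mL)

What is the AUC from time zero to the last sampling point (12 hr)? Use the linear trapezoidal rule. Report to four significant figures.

AUC = 35.89 µg/mL·hr

Trapezoidal AUC_0→12:
  [0→6]: (8.79+1.61)/2 × 6 = 31.2
  [6→7.5]: (1.61+1.05)/2 × 1.5 = 1.995
  [7.5→8]: (1.05+0.91)/2 × 0.5 = 0.49
  [8→9]: (0.91+0.69)/2 × 1 = 0.8
  [9→10]: (0.69+0.52)/2 × 1 = 0.605
  [10→10.5]: (0.52+0.45)/2 × 0.5 = 0.2425
  [10.5→12]: (0.45+0.29)/2 × 1.5 = 0.555
  Sum = 35.8875 µg/mL·hr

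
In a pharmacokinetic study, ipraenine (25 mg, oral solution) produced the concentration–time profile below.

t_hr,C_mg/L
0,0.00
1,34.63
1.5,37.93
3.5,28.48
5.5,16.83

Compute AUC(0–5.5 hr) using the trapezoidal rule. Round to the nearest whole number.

AUC = 147 mg/L·hr

Trapezoidal AUC_0→5.5:
  [0→1]: (0.00+34.63)/2 × 1 = 17.315
  [1→1.5]: (34.63+37.93)/2 × 0.5 = 18.14
  [1.5→3.5]: (37.93+28.48)/2 × 2 = 66.41
  [3.5→5.5]: (28.48+16.83)/2 × 2 = 45.31
  Sum = 147.175 mg/L·hr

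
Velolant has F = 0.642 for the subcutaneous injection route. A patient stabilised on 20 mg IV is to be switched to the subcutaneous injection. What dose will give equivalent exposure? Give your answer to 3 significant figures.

D_subcutaneous = 31.2 mg

For equal systemic exposure: F × D_ev = D_iv
D_ev = D_iv / F = 20 / 0.642 = 31.1526 mg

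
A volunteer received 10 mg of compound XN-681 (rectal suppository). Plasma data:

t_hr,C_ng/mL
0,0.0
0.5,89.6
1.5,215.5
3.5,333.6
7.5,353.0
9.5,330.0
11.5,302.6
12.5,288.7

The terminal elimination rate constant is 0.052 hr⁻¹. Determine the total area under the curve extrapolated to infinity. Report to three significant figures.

AUC = 9260 ng/mL·hr

Trapezoidal AUC_0→12.5:
  [0→0.5]: (0.0+89.6)/2 × 0.5 = 22.4
  [0.5→1.5]: (89.6+215.5)/2 × 1 = 152.55
  [1.5→3.5]: (215.5+333.6)/2 × 2 = 549.1
  [3.5→7.5]: (333.6+353.0)/2 × 4 = 1373.2
  [7.5→9.5]: (353.0+330.0)/2 × 2 = 683.0
  [9.5→11.5]: (330.0+302.6)/2 × 2 = 632.6
  [11.5→12.5]: (302.6+288.7)/2 × 1 = 295.65
  Sum = 3708.5 ng/mL·hr
Extrapolated tail: C_last / k_e = 288.7 / 0.052 = 5551.923
AUC_0→∞ = 3708.5 + 5551.923 = 9260.423 ng/mL·hr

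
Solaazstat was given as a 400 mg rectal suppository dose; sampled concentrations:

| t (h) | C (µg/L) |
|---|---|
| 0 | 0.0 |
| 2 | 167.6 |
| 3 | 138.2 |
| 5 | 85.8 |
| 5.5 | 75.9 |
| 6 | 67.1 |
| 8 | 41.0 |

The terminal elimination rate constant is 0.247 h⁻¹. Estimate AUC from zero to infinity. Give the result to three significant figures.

AUC = 895 µg/L·h

Trapezoidal AUC_0→8:
  [0→2]: (0.0+167.6)/2 × 2 = 167.6
  [2→3]: (167.6+138.2)/2 × 1 = 152.9
  [3→5]: (138.2+85.8)/2 × 2 = 224.0
  [5→5.5]: (85.8+75.9)/2 × 0.5 = 40.425
  [5.5→6]: (75.9+67.1)/2 × 0.5 = 35.75
  [6→8]: (67.1+41.0)/2 × 2 = 108.1
  Sum = 728.775 µg/L·h
Extrapolated tail: C_last / k_e = 41.0 / 0.247 = 165.992
AUC_0→∞ = 728.775 + 165.992 = 894.767 µg/L·h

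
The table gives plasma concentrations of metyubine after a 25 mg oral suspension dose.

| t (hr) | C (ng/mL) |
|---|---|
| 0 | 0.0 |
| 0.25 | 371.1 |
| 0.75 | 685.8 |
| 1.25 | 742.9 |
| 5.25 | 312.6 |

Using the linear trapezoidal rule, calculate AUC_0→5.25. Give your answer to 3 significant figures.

AUC = 2780 ng/mL·hr

Trapezoidal AUC_0→5.25:
  [0→0.25]: (0.0+371.1)/2 × 0.25 = 46.3875
  [0.25→0.75]: (371.1+685.8)/2 × 0.5 = 264.225
  [0.75→1.25]: (685.8+742.9)/2 × 0.5 = 357.175
  [1.25→5.25]: (742.9+312.6)/2 × 4 = 2111.0
  Sum = 2778.7875 ng/mL·hr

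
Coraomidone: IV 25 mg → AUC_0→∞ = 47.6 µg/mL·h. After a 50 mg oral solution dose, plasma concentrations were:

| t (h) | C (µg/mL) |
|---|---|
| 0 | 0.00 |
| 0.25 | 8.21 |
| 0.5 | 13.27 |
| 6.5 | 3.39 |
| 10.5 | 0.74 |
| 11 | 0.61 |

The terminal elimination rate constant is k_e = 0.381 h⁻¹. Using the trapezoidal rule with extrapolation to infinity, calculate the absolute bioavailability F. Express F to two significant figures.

Trapezoidal AUC_0→11 (oral solution):
  [0→0.25]: (0.00+8.21)/2 × 0.25 = 1.02625
  [0.25→0.5]: (8.21+13.27)/2 × 0.25 = 2.685
  [0.5→6.5]: (13.27+3.39)/2 × 6 = 49.98
  [6.5→10.5]: (3.39+0.74)/2 × 4 = 8.26
  [10.5→11]: (0.74+0.61)/2 × 0.5 = 0.3375
  Sum = 62.28875 µg/mL·h
Tail: C_last/k_e = 0.61/0.381 = 1.601
AUC_0→∞ (oral solution) = 62.28875 + 1.601 = 63.88975 µg/mL·h
F = (AUC_ev/D_ev)/(AUC_iv/D_iv) = (63.88975/50)/(47.6/25) = 1.277795/1.904 = 0.6711

F = 0.67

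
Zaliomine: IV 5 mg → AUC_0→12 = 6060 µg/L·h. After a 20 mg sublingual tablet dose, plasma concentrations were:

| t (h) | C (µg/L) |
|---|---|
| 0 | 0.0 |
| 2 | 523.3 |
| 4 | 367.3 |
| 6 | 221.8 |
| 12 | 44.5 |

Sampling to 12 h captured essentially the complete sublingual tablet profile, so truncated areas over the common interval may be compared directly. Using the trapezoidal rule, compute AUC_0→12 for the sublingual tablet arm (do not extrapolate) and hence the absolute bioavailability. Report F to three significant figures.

Trapezoidal AUC_0→12 (sublingual tablet):
  [0→2]: (0.0+523.3)/2 × 2 = 523.3
  [2→4]: (523.3+367.3)/2 × 2 = 890.6
  [4→6]: (367.3+221.8)/2 × 2 = 589.1
  [6→12]: (221.8+44.5)/2 × 6 = 798.9
  Sum = 2801.9 µg/L·h
F = (AUC_ev/D_ev)/(AUC_iv/D_iv) = (2801.9/20)/(6060/5) = 140.095/1212 = 0.1156

F = 0.116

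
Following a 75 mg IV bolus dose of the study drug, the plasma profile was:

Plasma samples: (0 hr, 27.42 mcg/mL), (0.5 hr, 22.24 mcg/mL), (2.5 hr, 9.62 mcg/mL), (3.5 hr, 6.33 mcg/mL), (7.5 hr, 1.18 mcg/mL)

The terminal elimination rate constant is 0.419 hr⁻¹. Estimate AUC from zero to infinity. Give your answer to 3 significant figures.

AUC = 70.1 mcg/mL·hr

Trapezoidal AUC_0→7.5:
  [0→0.5]: (27.42+22.24)/2 × 0.5 = 12.415
  [0.5→2.5]: (22.24+9.62)/2 × 2 = 31.86
  [2.5→3.5]: (9.62+6.33)/2 × 1 = 7.975
  [3.5→7.5]: (6.33+1.18)/2 × 4 = 15.02
  Sum = 67.27 mcg/mL·hr
Extrapolated tail: C_last / k_e = 1.18 / 0.419 = 2.816
AUC_0→∞ = 67.27 + 2.816 = 70.086 mcg/mL·hr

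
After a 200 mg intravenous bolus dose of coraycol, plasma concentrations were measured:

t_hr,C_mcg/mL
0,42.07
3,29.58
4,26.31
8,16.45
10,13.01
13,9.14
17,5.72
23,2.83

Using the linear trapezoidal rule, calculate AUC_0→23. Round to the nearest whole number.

AUC = 339 mcg/mL·hr

Trapezoidal AUC_0→23:
  [0→3]: (42.07+29.58)/2 × 3 = 107.475
  [3→4]: (29.58+26.31)/2 × 1 = 27.945
  [4→8]: (26.31+16.45)/2 × 4 = 85.52
  [8→10]: (16.45+13.01)/2 × 2 = 29.46
  [10→13]: (13.01+9.14)/2 × 3 = 33.225
  [13→17]: (9.14+5.72)/2 × 4 = 29.72
  [17→23]: (5.72+2.83)/2 × 6 = 25.65
  Sum = 338.995 mcg/mL·hr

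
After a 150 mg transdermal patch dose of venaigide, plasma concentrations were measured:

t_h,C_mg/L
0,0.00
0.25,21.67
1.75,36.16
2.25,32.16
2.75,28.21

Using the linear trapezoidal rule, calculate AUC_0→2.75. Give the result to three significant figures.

Trapezoidal AUC_0→2.75:
  [0→0.25]: (0.00+21.67)/2 × 0.25 = 2.70875
  [0.25→1.75]: (21.67+36.16)/2 × 1.5 = 43.3725
  [1.75→2.25]: (36.16+32.16)/2 × 0.5 = 17.08
  [2.25→2.75]: (32.16+28.21)/2 × 0.5 = 15.0925
  Sum = 78.25375 mg/L·h

AUC = 78.3 mg/L·h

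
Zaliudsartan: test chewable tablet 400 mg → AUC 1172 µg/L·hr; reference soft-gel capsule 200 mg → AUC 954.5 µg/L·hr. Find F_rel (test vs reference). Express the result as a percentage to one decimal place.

F_rel = (AUC_test/D_test) / (AUC_ref/D_ref)
      = (1172/400) / (954.5/200)
      = 2.93 / 4.7725 = 0.6139 = 61.39%

F_rel = 61.4%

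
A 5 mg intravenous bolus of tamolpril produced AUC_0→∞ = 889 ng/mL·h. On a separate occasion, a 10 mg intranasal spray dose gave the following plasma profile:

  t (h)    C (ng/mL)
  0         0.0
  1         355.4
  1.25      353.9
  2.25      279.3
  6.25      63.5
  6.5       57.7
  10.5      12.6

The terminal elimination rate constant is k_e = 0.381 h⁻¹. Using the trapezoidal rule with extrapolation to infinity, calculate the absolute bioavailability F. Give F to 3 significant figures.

Trapezoidal AUC_0→10.5 (intranasal spray):
  [0→1]: (0.0+355.4)/2 × 1 = 177.7
  [1→1.25]: (355.4+353.9)/2 × 0.25 = 88.6625
  [1.25→2.25]: (353.9+279.3)/2 × 1 = 316.6
  [2.25→6.25]: (279.3+63.5)/2 × 4 = 685.6
  [6.25→6.5]: (63.5+57.7)/2 × 0.25 = 15.15
  [6.5→10.5]: (57.7+12.6)/2 × 4 = 140.6
  Sum = 1424.3125 ng/mL·h
Tail: C_last/k_e = 12.6/0.381 = 33.071
AUC_0→∞ (intranasal spray) = 1424.3125 + 33.071 = 1457.3835 ng/mL·h
F = (AUC_ev/D_ev)/(AUC_iv/D_iv) = (1457.3835/10)/(889/5) = 145.73835/177.8 = 0.8197

F = 0.820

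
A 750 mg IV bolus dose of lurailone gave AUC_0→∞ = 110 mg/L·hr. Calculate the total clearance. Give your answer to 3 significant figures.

CL = Dose_iv / AUC_0→∞
   = 750 / 110 = 6.81818 L/hr

CL = 6.82 L/hr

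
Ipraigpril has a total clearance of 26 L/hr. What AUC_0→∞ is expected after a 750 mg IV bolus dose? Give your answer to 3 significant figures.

AUC_0→∞ = Dose_iv / CL
        = 750 / 26 = 28.8462 mg/L·hr

AUC = 28.8 mg/L·hr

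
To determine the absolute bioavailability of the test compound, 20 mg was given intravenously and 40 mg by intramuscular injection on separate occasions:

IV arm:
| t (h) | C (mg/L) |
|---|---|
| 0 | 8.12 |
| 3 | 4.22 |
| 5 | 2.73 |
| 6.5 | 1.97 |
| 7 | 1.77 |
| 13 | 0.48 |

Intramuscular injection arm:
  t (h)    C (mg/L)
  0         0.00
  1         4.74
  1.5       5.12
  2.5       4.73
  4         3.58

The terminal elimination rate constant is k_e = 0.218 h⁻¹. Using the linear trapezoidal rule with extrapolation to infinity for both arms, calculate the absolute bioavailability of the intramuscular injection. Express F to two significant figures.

F = 0.42

Trapezoidal AUC_0→13 (IV):
  [0→3]: (8.12+4.22)/2 × 3 = 18.51
  [3→5]: (4.22+2.73)/2 × 2 = 6.95
  [5→6.5]: (2.73+1.97)/2 × 1.5 = 3.525
  [6.5→7]: (1.97+1.77)/2 × 0.5 = 0.935
  [7→13]: (1.77+0.48)/2 × 6 = 6.75
  Sum = 36.67 mg/L·h
IV tail: 0.48/0.218 = 2.202; AUC_iv,0→∞ = 36.67 + 2.202 = 38.872 mg/L·h
Trapezoidal AUC_0→4 (intramuscular injection):
  [0→1]: (0.00+4.74)/2 × 1 = 2.37
  [1→1.5]: (4.74+5.12)/2 × 0.5 = 2.465
  [1.5→2.5]: (5.12+4.73)/2 × 1 = 4.925
  [2.5→4]: (4.73+3.58)/2 × 1.5 = 6.2325
  Sum = 15.9925 mg/L·h
intramuscular injection tail: 3.58/0.218 = 16.422; AUC_ev,0→∞ = 15.9925 + 16.422 = 32.4145 mg/L·h
F = (AUC_ev/D_ev)/(AUC_iv/D_iv) = (32.4145/40)/(38.872/20) = 0.8103625/1.9436 = 0.4169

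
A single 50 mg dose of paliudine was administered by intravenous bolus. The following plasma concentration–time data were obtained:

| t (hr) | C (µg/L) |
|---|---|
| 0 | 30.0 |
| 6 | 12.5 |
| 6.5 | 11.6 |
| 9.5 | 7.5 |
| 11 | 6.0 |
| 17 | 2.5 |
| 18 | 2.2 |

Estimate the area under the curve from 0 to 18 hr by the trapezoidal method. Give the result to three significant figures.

AUC = 200 µg/L·hr

Trapezoidal AUC_0→18:
  [0→6]: (30.0+12.5)/2 × 6 = 127.5
  [6→6.5]: (12.5+11.6)/2 × 0.5 = 6.025
  [6.5→9.5]: (11.6+7.5)/2 × 3 = 28.65
  [9.5→11]: (7.5+6.0)/2 × 1.5 = 10.125
  [11→17]: (6.0+2.5)/2 × 6 = 25.5
  [17→18]: (2.5+2.2)/2 × 1 = 2.35
  Sum = 200.15 µg/L·hr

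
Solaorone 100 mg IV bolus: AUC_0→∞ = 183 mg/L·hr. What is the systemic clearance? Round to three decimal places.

CL = 0.546 L/hr

CL = Dose_iv / AUC_0→∞
   = 100 / 183 = 0.546448 L/hr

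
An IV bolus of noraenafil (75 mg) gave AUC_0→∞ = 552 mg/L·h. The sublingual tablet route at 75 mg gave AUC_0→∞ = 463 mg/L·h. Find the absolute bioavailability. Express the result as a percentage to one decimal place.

F = (AUC_ev / D_ev) / (AUC_iv / D_iv)
  = (463/75) / (552/75)
  = 6.17333 / 7.36 = 0.8388
  = 83.88%

F = 83.9%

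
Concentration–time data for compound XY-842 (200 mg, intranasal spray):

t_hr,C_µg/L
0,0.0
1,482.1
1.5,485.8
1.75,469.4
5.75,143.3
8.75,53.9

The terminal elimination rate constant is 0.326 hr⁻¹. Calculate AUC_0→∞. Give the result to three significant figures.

AUC = 2290 µg/L·hr

Trapezoidal AUC_0→8.75:
  [0→1]: (0.0+482.1)/2 × 1 = 241.05
  [1→1.5]: (482.1+485.8)/2 × 0.5 = 241.975
  [1.5→1.75]: (485.8+469.4)/2 × 0.25 = 119.4
  [1.75→5.75]: (469.4+143.3)/2 × 4 = 1225.4
  [5.75→8.75]: (143.3+53.9)/2 × 3 = 295.8
  Sum = 2123.625 µg/L·hr
Extrapolated tail: C_last / k_e = 53.9 / 0.326 = 165.337
AUC_0→∞ = 2123.625 + 165.337 = 2288.962 µg/L·hr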